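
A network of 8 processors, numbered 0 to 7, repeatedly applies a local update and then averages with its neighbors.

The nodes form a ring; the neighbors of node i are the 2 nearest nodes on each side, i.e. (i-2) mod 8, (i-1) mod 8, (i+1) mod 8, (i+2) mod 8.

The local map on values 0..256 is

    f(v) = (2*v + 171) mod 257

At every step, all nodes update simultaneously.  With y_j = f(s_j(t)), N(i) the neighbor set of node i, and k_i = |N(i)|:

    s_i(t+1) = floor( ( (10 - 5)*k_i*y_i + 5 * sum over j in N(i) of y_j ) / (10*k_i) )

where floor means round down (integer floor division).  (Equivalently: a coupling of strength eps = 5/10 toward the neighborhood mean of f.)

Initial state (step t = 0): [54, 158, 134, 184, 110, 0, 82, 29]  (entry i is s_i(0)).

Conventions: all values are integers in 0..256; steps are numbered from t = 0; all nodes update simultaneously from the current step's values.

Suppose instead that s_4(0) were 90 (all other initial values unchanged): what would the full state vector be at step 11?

Simulating step by step:
t=0: [54, 158, 134, 184, 90, 0, 82, 29]
t=1: [100, 172, 137, 97, 104, 138, 103, 177]
t=2: [97, 53, 137, 116, 136, 140, 114, 58]
t=3: [101, 69, 151, 146, 176, 160, 135, 73]
t=4: [122, 100, 155, 166, 109, 174, 144, 103]
t=5: [161, 150, 193, 182, 150, 90, 152, 119]
t=6: [196, 163, 107, 81, 154, 122, 196, 171]
t=7: [108, 183, 137, 131, 162, 154, 110, 190]
t=8: [112, 77, 164, 171, 209, 184, 145, 82]
t=9: [143, 123, 188, 179, 128, 89, 141, 93]
t=10: [161, 123, 84, 64, 127, 106, 168, 131]
t=11: [201, 147, 116, 88, 146, 142, 213, 184]

Answer: [201, 147, 116, 88, 146, 142, 213, 184]
Key observation: This trace re-runs the system from the modified initial state.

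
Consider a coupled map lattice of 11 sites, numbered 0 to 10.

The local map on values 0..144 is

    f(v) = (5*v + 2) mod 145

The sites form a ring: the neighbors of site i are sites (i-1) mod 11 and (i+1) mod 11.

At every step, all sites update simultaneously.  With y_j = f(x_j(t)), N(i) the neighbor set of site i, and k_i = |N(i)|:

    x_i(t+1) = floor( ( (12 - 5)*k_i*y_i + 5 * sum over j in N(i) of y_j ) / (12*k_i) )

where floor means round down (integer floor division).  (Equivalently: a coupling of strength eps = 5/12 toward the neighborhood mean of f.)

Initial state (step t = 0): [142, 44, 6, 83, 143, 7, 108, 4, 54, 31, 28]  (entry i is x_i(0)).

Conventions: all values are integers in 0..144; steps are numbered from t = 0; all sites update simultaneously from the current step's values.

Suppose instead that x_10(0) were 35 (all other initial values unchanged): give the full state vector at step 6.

Answer: [62, 64, 86, 84, 61, 29, 40, 55, 44, 69, 58]
Key observation: This trace re-runs the system from the modified initial state.

Derivation:
t=0: [142, 44, 6, 83, 143, 7, 108, 4, 54, 31, 35]
t=1: [99, 79, 61, 109, 114, 72, 74, 61, 81, 40, 48]
t=2: [78, 78, 55, 97, 118, 87, 66, 51, 83, 77, 81]
t=3: [105, 108, 109, 60, 18, 12, 48, 100, 117, 107, 109]
t=4: [99, 104, 90, 49, 69, 75, 83, 60, 39, 84, 105]
t=5: [73, 67, 49, 74, 72, 89, 94, 44, 60, 107, 94]
t=6: [62, 64, 86, 84, 61, 29, 40, 55, 44, 69, 58]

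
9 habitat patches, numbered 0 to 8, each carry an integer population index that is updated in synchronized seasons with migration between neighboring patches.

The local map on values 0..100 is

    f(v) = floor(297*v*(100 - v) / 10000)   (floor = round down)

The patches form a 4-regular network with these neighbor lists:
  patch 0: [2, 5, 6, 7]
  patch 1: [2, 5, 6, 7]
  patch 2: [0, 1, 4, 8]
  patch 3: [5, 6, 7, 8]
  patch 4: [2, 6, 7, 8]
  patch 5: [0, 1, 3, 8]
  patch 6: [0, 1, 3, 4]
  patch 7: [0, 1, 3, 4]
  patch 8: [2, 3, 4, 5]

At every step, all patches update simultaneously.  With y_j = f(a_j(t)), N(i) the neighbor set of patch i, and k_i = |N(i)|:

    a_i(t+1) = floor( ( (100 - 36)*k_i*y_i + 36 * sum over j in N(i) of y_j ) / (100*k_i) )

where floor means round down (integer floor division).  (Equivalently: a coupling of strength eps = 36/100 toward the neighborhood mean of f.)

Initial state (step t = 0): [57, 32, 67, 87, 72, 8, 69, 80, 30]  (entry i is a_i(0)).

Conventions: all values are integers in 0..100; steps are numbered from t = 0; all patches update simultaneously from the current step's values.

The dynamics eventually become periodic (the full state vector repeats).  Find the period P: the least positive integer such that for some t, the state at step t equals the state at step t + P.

Answer: 2
Key observation: The state at step 6, [69, 69, 69, 69, 69, 69, 69, 69, 69], reappears at step 8 — and no state repeats earlier — so the cycle the system enters has period 2.

Derivation:
t=0: [57, 32, 67, 87, 72, 8, 69, 80, 30]
t=1: [63, 58, 64, 38, 59, 34, 60, 50, 55]
t=2: [69, 71, 69, 69, 71, 67, 70, 72, 71]
t=3: [62, 61, 62, 62, 61, 63, 62, 60, 61]
t=4: [69, 69, 69, 69, 69, 69, 69, 70, 69]
t=5: [62, 62, 63, 62, 62, 63, 63, 62, 63]
t=6: [69, 69, 69, 69, 69, 69, 69, 69, 69]
t=7: [63, 63, 63, 63, 63, 63, 63, 63, 63]
t=8: [69, 69, 69, 69, 69, 69, 69, 69, 69]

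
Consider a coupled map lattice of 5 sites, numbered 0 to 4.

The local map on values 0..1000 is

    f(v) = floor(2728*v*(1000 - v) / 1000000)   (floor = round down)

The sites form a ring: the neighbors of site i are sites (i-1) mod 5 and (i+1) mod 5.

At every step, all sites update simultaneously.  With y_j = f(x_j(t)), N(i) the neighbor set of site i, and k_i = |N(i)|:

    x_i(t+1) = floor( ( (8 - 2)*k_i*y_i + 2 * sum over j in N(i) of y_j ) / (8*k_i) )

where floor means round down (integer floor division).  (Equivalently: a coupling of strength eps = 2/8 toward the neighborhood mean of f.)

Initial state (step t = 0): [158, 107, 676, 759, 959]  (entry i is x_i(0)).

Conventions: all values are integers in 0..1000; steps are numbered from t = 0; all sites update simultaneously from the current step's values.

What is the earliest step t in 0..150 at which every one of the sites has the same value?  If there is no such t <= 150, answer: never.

Simulating step by step:
t=0: [158, 107, 676, 759, 959]  (not all equal)
t=1: [317, 314, 542, 462, 187]  (not all equal)
t=2: [567, 598, 665, 644, 469]  (not all equal)
t=3: [668, 650, 615, 629, 671]  (not all equal)
t=4: [606, 621, 640, 632, 606]  (not all equal)
t=5: [649, 641, 630, 635, 648]  (not all equal)
t=6: [621, 627, 633, 631, 623]  (not all equal)
t=7: [641, 637, 633, 635, 639]  (not all equal)
t=8: [627, 630, 632, 631, 629]  (not all equal)
t=9: [637, 635, 634, 635, 636]  (not all equal)
t=10: [630, 631, 632, 632, 631]  (not all equal)
t=11: [635, 634, 634, 634, 634]  (not all equal)
t=12: [632, 632, 633, 633, 632]  (not all equal)
t=13: [634, 633, 633, 633, 633]  (not all equal)
t=14: [633, 633, 633, 633, 633]  (all equal)

Answer: 14
Key observation: Synchronization is absorbing here: once all sites are equal they stay equal, and step 14 is the first all-equal step.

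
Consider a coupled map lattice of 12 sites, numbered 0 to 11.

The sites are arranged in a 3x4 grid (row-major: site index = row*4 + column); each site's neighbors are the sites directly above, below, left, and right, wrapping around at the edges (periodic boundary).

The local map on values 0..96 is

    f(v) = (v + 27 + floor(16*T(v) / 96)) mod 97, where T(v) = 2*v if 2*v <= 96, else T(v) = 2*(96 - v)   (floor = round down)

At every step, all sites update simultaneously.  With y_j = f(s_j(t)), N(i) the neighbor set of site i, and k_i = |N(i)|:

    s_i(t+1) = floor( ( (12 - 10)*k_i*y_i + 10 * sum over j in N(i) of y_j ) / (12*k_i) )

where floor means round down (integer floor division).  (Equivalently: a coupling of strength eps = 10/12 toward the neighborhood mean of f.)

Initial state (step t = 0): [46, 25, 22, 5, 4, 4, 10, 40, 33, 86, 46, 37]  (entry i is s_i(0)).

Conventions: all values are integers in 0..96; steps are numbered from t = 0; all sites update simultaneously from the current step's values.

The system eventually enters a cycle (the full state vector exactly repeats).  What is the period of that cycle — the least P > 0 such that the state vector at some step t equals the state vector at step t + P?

Answer: 4
Key observation: The state at step 20, [20, 49, 20, 7, 20, 49, 20, 7, 20, 49, 20, 7], reappears at step 24 — and no state repeats earlier — so the cycle the system enters has period 4.

Derivation:
t=0: [46, 25, 22, 5, 4, 4, 10, 40, 33, 86, 46, 37]
t=1: [55, 50, 55, 68, 61, 36, 60, 51, 56, 55, 54, 69]
t=2: [56, 90, 56, 61, 75, 52, 74, 19, 57, 90, 57, 61]
t=3: [23, 67, 23, 51, 52, 29, 52, 14, 27, 27, 27, 11]
t=4: [62, 51, 62, 57, 63, 63, 63, 74, 63, 51, 63, 61]
t=5: [21, 36, 21, 3, 5, 41, 5, 3, 21, 37, 21, 4]
t=6: [49, 68, 49, 41, 51, 58, 51, 32, 50, 68, 50, 41]
t=7: [72, 40, 72, 82, 68, 41, 68, 84, 72, 40, 72, 83]
t=8: [25, 51, 25, 14, 25, 49, 25, 12, 25, 51, 25, 14]
t=9: [63, 78, 63, 50, 62, 78, 62, 50, 63, 78, 63, 50]
t=10: [24, 9, 24, 55, 24, 9, 24, 54, 24, 9, 24, 55]
t=11: [62, 47, 62, 80, 62, 47, 62, 80, 62, 47, 62, 80]
t=12: [23, 53, 23, 10, 23, 53, 23, 10, 23, 53, 23, 10]
t=13: [61, 78, 61, 47, 61, 78, 61, 47, 61, 78, 61, 47]
t=14: [22, 9, 22, 52, 22, 9, 22, 52, 22, 9, 22, 52]
t=15: [60, 46, 60, 77, 60, 46, 60, 77, 60, 46, 60, 77]
t=16: [22, 52, 22, 8, 22, 52, 22, 8, 22, 52, 22, 8]
t=17: [59, 77, 59, 44, 59, 77, 59, 44, 59, 77, 59, 44]
t=18: [21, 8, 21, 50, 21, 8, 21, 50, 21, 8, 21, 50]
t=19: [58, 44, 58, 76, 58, 44, 58, 76, 58, 44, 58, 76]
t=20: [20, 49, 20, 7, 20, 49, 20, 7, 20, 49, 20, 7]
t=21: [57, 75, 57, 43, 57, 75, 57, 43, 57, 75, 57, 43]
t=22: [20, 7, 20, 49, 20, 7, 20, 49, 20, 7, 20, 49]
t=23: [57, 43, 57, 75, 57, 43, 57, 75, 57, 43, 57, 75]
t=24: [20, 49, 20, 7, 20, 49, 20, 7, 20, 49, 20, 7]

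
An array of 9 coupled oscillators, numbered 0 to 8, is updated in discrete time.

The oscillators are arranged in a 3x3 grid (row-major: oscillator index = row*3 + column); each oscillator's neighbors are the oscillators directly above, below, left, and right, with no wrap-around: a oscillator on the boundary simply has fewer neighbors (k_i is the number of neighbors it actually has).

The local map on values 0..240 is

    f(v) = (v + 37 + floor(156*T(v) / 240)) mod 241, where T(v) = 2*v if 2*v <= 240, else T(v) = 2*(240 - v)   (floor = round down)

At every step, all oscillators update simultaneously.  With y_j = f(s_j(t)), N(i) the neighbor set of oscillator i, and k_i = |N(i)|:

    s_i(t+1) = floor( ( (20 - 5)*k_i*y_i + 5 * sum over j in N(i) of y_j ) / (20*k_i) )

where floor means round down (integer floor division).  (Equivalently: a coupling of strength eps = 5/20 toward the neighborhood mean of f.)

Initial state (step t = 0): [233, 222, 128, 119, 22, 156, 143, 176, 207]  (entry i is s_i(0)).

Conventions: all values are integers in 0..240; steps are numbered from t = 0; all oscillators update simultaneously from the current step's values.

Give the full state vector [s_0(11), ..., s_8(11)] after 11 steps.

Answer: [57, 57, 57, 57, 57, 57, 57, 57, 57]

Derivation:
t=0: [233, 222, 128, 119, 22, 156, 143, 176, 207]
t=1: [42, 46, 64, 67, 79, 62, 64, 57, 48]
t=2: [141, 151, 178, 187, 206, 180, 182, 171, 153]
t=3: [62, 60, 55, 51, 48, 54, 53, 55, 60]
t=4: [175, 172, 164, 155, 151, 161, 158, 162, 171]
t=5: [55, 56, 57, 60, 61, 58, 60, 59, 56]
t=6: [164, 166, 167, 174, 175, 170, 174, 172, 166]
t=7: [57, 57, 57, 55, 55, 56, 55, 56, 57]
t=8: [167, 167, 167, 163, 163, 165, 163, 164, 167]
t=9: [57, 57, 57, 58, 58, 57, 58, 58, 57]
t=10: [168, 168, 168, 169, 169, 168, 170, 169, 168]
t=11: [57, 57, 57, 57, 57, 57, 57, 57, 57]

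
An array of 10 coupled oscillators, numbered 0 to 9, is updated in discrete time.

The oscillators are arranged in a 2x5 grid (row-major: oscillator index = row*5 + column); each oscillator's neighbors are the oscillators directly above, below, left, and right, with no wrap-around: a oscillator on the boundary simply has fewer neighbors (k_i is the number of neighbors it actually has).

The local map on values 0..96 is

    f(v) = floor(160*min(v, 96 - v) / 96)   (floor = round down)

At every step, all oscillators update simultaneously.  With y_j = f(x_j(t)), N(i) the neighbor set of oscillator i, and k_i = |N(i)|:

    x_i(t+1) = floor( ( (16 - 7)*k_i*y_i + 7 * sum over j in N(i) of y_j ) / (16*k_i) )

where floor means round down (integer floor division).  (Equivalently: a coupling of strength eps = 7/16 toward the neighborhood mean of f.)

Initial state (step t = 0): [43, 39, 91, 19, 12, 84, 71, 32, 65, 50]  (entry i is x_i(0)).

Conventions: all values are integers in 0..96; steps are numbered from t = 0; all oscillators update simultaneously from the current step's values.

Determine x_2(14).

Simulating step by step:
t=0: [43, 39, 91, 19, 12, 84, 71, 32, 65, 50]
t=1: [58, 54, 26, 28, 34, 35, 43, 44, 52, 58]
t=2: [63, 65, 51, 50, 55, 61, 69, 68, 67, 63]
t=3: [54, 54, 67, 70, 66, 54, 47, 50, 52, 56]
t=4: [70, 67, 54, 49, 51, 71, 75, 71, 68, 64]
t=5: [43, 48, 63, 71, 70, 40, 38, 45, 50, 56]
t=6: [71, 72, 59, 48, 47, 66, 67, 70, 69, 63]
t=7: [42, 44, 58, 71, 73, 47, 46, 46, 51, 57]
t=8: [72, 71, 63, 48, 44, 75, 75, 73, 68, 61]
t=9: [39, 42, 54, 70, 71, 36, 36, 41, 51, 58]
t=10: [65, 67, 65, 51, 46, 61, 62, 68, 67, 60]
t=11: [51, 50, 53, 67, 72, 56, 53, 48, 53, 60]
t=12: [73, 74, 69, 53, 46, 69, 72, 76, 67, 58]
t=13: [39, 38, 45, 64, 72, 42, 39, 37, 51, 62]
t=14: [65, 65, 68, 57, 46, 67, 64, 65, 66, 56]

Answer: x_2(14) = 68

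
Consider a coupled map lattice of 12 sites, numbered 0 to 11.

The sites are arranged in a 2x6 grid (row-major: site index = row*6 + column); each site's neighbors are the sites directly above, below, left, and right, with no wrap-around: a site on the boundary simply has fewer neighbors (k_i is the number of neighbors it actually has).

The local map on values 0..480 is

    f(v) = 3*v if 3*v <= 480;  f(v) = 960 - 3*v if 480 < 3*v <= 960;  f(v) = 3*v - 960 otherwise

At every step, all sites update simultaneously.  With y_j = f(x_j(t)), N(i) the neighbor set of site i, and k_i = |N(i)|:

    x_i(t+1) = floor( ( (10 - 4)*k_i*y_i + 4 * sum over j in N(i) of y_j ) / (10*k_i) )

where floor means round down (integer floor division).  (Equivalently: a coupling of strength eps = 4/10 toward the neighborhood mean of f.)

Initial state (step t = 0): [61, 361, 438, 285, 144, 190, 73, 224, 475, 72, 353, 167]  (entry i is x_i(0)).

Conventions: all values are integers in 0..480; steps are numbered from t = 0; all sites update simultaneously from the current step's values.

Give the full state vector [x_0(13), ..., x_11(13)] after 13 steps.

Simulating step by step:
t=0: [61, 361, 438, 285, 144, 190, 73, 224, 475, 72, 353, 167]
t=1: [178, 183, 304, 196, 338, 412, 225, 280, 393, 218, 207, 373]
t=2: [394, 325, 162, 277, 164, 208, 280, 194, 194, 307, 272, 218]
t=3: [160, 152, 354, 208, 362, 356, 192, 295, 345, 110, 194, 279]
t=4: [456, 361, 176, 276, 185, 114, 341, 167, 112, 303, 304, 171]
t=5: [282, 247, 338, 197, 312, 375, 211, 345, 327, 99, 149, 346]
t=6: [177, 163, 113, 271, 145, 119, 234, 120, 69, 289, 321, 169]
t=7: [403, 433, 313, 203, 328, 391, 312, 340, 229, 103, 132, 343]
t=8: [222, 247, 141, 257, 142, 146, 76, 120, 215, 321, 291, 163]
t=9: [265, 275, 350, 227, 350, 442, 267, 317, 293, 80, 172, 387]
t=10: [157, 116, 120, 223, 199, 277, 130, 55, 93, 251, 337, 282]
t=11: [430, 341, 338, 298, 280, 172, 361, 234, 265, 207, 121, 104]
t=12: [235, 123, 71, 108, 188, 352, 191, 201, 185, 282, 320, 348]
t=13: [304, 331, 274, 290, 293, 153, 354, 369, 334, 165, 79, 69]

Answer: [304, 331, 274, 290, 293, 153, 354, 369, 334, 165, 79, 69]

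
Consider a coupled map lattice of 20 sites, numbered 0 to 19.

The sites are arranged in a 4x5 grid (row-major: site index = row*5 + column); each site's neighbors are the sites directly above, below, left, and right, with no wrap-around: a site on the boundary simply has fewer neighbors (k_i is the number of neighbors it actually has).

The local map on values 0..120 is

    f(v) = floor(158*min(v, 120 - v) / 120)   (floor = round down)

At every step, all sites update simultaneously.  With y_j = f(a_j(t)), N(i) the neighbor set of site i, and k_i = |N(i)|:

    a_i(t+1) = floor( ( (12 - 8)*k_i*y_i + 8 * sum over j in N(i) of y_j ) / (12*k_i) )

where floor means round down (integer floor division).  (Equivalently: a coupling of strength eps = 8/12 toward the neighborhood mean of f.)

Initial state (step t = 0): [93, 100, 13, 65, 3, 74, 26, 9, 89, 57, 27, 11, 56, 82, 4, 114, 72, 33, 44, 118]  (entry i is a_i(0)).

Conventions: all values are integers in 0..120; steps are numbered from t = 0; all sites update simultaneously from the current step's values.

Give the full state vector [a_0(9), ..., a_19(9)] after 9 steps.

Answer: [61, 60, 58, 57, 56, 60, 59, 57, 56, 56, 59, 57, 56, 55, 55, 58, 57, 56, 55, 56]

Derivation:
t=0: [93, 100, 13, 65, 3, 74, 26, 9, 89, 57, 27, 11, 56, 82, 4, 114, 72, 33, 44, 118]
t=1: [40, 27, 29, 37, 50, 43, 29, 31, 48, 35, 29, 38, 44, 45, 29, 35, 35, 57, 40, 21]
t=2: [47, 40, 40, 52, 53, 47, 42, 46, 53, 52, 46, 46, 56, 54, 42, 43, 53, 59, 53, 39]
t=3: [58, 54, 57, 64, 68, 59, 57, 61, 67, 65, 59, 62, 69, 68, 60, 61, 65, 72, 67, 58]
t=4: [74, 73, 74, 71, 71, 76, 75, 73, 71, 72, 76, 73, 69, 70, 74, 75, 72, 67, 69, 74]
t=5: [59, 60, 61, 63, 63, 58, 59, 62, 63, 62, 58, 61, 65, 64, 61, 59, 63, 66, 65, 62]
t=6: [77, 77, 76, 75, 75, 76, 77, 75, 75, 75, 76, 75, 73, 73, 75, 76, 75, 72, 72, 75]
t=7: [56, 56, 57, 58, 59, 56, 57, 58, 59, 59, 57, 58, 60, 60, 59, 57, 59, 61, 61, 60]
t=8: [73, 73, 75, 76, 76, 73, 74, 76, 77, 77, 74, 76, 77, 78, 77, 75, 76, 77, 77, 77]
t=9: [61, 60, 58, 57, 56, 60, 59, 57, 56, 56, 59, 57, 56, 55, 55, 58, 57, 56, 55, 56]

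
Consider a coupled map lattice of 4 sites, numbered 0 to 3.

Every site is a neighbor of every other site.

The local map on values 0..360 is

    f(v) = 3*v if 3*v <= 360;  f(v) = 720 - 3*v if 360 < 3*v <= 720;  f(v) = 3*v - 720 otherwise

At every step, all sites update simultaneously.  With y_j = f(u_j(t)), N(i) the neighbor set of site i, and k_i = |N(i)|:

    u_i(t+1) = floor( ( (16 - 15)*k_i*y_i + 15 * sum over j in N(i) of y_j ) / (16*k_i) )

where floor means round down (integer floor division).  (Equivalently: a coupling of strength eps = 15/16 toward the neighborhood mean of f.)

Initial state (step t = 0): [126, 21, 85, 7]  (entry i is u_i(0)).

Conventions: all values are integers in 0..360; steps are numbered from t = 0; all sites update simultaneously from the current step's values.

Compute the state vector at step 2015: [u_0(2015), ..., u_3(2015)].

Answer: [36, 36, 36, 36]
Key observation: The state at step 17, [324, 324, 324, 324], reappears at step 21: the system is in a cycle of period 4 from step 17 on.  Therefore the state at step 2015 equals the state at step 17 + ((2015 - 17) mod 4) = 19, which is [36, 36, 36, 36].

Derivation:
t=0: [126, 21, 85, 7]
t=1: [127, 197, 149, 207]
t=2: [177, 230, 194, 237]
t=3: [67, 106, 79, 112]
t=4: [291, 261, 282, 257]
t=5: [84, 107, 91, 110]
t=6: [304, 287, 299, 285]
t=7: [153, 166, 157, 167]
t=8: [231, 241, 234, 242]
t=9: [10, 16, 12, 15]
t=10: [42, 37, 40, 38]
t=11: [115, 119, 117, 118]
t=12: [353, 350, 351, 351]
t=13: [332, 334, 333, 333]
t=14: [279, 278, 279, 279]
t=15: [116, 116, 116, 116]
t=16: [348, 348, 348, 348]
t=17: [324, 324, 324, 324]
t=18: [252, 252, 252, 252]
t=19: [36, 36, 36, 36]
t=20: [108, 108, 108, 108]
t=21: [324, 324, 324, 324]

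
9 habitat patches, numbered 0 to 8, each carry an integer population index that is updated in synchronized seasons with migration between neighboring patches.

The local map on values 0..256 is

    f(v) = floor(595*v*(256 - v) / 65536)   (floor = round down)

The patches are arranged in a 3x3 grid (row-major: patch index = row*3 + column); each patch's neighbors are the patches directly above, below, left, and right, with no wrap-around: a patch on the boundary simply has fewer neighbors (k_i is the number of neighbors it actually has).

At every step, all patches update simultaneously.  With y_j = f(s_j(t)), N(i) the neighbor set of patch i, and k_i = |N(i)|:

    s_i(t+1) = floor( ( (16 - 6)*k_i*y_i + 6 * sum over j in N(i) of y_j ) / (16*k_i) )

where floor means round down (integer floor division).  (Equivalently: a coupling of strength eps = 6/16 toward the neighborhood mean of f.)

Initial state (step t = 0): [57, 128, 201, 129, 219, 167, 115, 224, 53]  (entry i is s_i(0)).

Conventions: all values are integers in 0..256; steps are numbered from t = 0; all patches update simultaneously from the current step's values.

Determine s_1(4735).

Simulating step by step:
t=0: [57, 128, 201, 129, 219, 167, 115, 224, 53]
t=1: [119, 126, 115, 132, 92, 117, 131, 80, 97]
t=2: [148, 146, 147, 146, 138, 144, 144, 132, 138]
t=3: [145, 145, 145, 145, 146, 146, 146, 147, 147]
t=4: [146, 145, 145, 145, 145, 145, 145, 145, 145]
t=5: [145, 145, 146, 145, 146, 146, 146, 146, 146]
t=6: [146, 145, 145, 145, 145, 145, 145, 145, 145]

Answer: s_1(4735) = 145
Key observation: The state at step 4, [146, 145, 145, 145, 145, 145, 145, 145, 145], reappears at step 6: the system is in a cycle of period 2 from step 4 on.  Therefore the state at step 4735 equals the state at step 4 + ((4735 - 4) mod 2) = 5, which is [145, 145, 146, 145, 146, 146, 146, 146, 146].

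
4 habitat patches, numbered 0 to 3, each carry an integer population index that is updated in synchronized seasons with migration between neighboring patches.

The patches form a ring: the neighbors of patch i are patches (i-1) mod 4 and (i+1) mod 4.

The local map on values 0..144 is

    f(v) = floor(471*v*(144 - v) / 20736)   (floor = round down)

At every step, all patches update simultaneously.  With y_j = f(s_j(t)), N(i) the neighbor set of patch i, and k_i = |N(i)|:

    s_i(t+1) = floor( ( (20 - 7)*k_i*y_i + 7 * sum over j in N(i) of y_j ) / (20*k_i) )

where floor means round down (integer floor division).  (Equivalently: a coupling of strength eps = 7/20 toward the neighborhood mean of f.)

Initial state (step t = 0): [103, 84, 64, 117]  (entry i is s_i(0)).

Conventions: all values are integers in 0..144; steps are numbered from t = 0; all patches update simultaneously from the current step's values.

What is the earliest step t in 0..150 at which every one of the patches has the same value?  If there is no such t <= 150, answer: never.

Answer: 13
Key observation: Synchronization is absorbing here: once all patches are equal they stay equal, and step 13 is the first all-equal step.

Derivation:
t=0: [103, 84, 64, 117]  (not all equal)
t=1: [94, 111, 107, 83]  (not all equal)
t=2: [103, 88, 92, 108]  (not all equal)
t=3: [96, 107, 105, 92]  (not all equal)
t=4: [102, 92, 94, 104]  (not all equal)
t=5: [98, 105, 104, 96]  (not all equal)
t=6: [100, 94, 95, 101]  (not all equal)
t=7: [100, 104, 103, 99]  (not all equal)
t=8: [98, 95, 95, 99]  (not all equal)
t=9: [102, 104, 104, 101]  (not all equal)
t=10: [96, 94, 94, 97]  (not all equal)
t=11: [104, 105, 105, 103]  (not all equal)
t=12: [94, 93, 93, 94]  (not all equal)
t=13: [106, 106, 106, 106]  (all equal)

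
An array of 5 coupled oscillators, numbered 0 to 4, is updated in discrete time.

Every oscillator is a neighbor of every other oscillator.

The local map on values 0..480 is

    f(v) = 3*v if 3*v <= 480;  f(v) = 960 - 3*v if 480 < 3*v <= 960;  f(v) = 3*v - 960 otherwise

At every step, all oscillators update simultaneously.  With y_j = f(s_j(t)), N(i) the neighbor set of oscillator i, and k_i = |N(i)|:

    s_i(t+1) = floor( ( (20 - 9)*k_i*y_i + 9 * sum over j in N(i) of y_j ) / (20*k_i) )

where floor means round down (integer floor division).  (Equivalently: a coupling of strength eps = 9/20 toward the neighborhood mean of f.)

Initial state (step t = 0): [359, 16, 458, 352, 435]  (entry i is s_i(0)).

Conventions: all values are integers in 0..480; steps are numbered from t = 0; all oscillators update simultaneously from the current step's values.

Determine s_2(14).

Answer: s_2(14) = 376

Derivation:
t=0: [359, 16, 458, 352, 435]
t=1: [165, 135, 295, 156, 265]
t=2: [380, 354, 210, 382, 249]
t=3: [192, 158, 258, 195, 206]
t=4: [366, 405, 279, 362, 347]
t=5: [141, 192, 135, 136, 116]
t=6: [406, 389, 398, 399, 373]
t=7: [236, 213, 225, 226, 192]
t=8: [281, 311, 296, 294, 339]
t=9: [90, 51, 70, 73, 64]
t=10: [235, 184, 209, 213, 201]
t=11: [299, 366, 334, 328, 344]
t=12: [65, 98, 56, 48, 69]
t=13: [198, 242, 186, 176, 203]
t=14: [360, 303, 376, 389, 354]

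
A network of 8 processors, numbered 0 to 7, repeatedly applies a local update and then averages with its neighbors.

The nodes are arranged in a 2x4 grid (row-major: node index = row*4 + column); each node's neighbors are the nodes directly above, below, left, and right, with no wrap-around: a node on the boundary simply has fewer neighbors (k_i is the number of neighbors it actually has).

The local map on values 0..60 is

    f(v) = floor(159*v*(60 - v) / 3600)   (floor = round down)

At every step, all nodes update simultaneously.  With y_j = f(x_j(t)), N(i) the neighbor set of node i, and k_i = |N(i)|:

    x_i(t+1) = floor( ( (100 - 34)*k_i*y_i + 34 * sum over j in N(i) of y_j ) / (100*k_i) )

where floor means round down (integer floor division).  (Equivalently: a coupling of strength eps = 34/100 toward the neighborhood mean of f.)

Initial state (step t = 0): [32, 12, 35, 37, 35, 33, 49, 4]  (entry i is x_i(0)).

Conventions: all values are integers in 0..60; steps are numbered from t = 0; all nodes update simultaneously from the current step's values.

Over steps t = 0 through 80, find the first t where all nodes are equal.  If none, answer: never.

Answer: 5
Key observation: Synchronization is absorbing here: once all nodes are equal they stay equal, and step 5 is the first all-equal step.

Derivation:
t=0: [32, 12, 35, 37, 35, 33, 49, 4]  (not all equal)
t=1: [36, 29, 34, 32, 38, 35, 24, 16]  (not all equal)
t=2: [37, 38, 38, 37, 36, 37, 37, 33]  (not all equal)
t=3: [37, 36, 36, 37, 37, 37, 37, 38]  (not all equal)
t=4: [37, 37, 37, 37, 37, 37, 37, 36]  (not all equal)
t=5: [37, 37, 37, 37, 37, 37, 37, 37]  (all equal)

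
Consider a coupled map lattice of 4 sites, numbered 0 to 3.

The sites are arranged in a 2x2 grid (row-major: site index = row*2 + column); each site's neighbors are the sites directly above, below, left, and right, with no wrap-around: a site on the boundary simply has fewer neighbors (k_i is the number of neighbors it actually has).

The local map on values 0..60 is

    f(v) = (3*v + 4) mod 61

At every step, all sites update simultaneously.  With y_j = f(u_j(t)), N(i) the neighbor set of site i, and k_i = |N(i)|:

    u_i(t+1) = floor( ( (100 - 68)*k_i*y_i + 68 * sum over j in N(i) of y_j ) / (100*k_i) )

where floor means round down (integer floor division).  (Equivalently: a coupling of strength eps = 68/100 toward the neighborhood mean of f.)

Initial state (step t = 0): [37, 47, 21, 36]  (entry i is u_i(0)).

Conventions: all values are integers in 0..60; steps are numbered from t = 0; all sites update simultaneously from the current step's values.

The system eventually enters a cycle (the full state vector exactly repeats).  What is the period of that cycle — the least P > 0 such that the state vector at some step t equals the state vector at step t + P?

Answer: 10
Key observation: The state at step 113, [5, 5, 5, 5], reappears at step 123 — and no state repeats earlier — so the cycle the system enters has period 10.

Derivation:
t=0: [37, 47, 21, 36]
t=1: [27, 43, 37, 26]
t=2: [29, 18, 32, 28]
t=3: [42, 37, 31, 41]
t=4: [33, 21, 15, 32]
t=5: [32, 29, 43, 31]
t=6: [26, 35, 29, 25]
t=7: [33, 28, 22, 32]
t=8: [25, 36, 30, 24]
t=9: [34, 27, 21, 33]
t=10: [24, 37, 31, 23]
t=11: [35, 26, 20, 34]
t=12: [23, 38, 32, 22]
t=13: [36, 25, 19, 35]
t=14: [22, 39, 33, 21]
t=15: [37, 24, 18, 36]
t=16: [42, 40, 54, 41]
t=17: [18, 5, 18, 17]
t=18: [44, 44, 56, 43]
t=19: [26, 12, 24, 25]
t=20: [25, 26, 18, 24]
t=21: [32, 17, 29, 31]
t=22: [41, 43, 35, 40]
t=23: [21, 5, 17, 20]
t=24: [27, 9, 20, 26]
t=25: [19, 25, 16, 18]
t=26: [23, 25, 36, 42]
t=27: [27, 12, 23, 26]
t=28: [25, 28, 19, 24]
t=29: [14, 19, 11, 13]
t=30: [27, 30, 42, 26]
t=31: [21, 25, 17, 20]
t=32: [26, 8, 20, 25]
t=33: [17, 22, 14, 16]
t=34: [36, 39, 51, 35]
t=35: [48, 52, 44, 47]
t=36: [26, 28, 21, 25]
t=37: [17, 21, 15, 16]
t=38: [36, 38, 52, 35]
t=39: [48, 51, 45, 47]
t=40: [26, 27, 22, 25]
t=41: [17, 20, 16, 16]
t=42: [36, 37, 53, 35]
t=43: [48, 50, 46, 47]
t=44: [26, 26, 23, 25]
t=45: [17, 19, 17, 16]
t=46: [36, 36, 53, 35]
t=47: [47, 49, 46, 46]
t=48: [24, 23, 21, 23]
t=49: [10, 13, 11, 9]
t=50: [38, 35, 33, 37]
t=51: [48, 53, 51, 47]
t=52: [34, 29, 27, 33]
t=53: [32, 39, 37, 31]
t=54: [51, 44, 42, 50]
t=55: [18, 27, 25, 17]
t=56: [32, 46, 44, 31]
t=57: [24, 31, 29, 23]
t=58: [27, 20, 18, 26]
t=59: [28, 16, 33, 27]
t=60: [40, 33, 30, 39]
t=61: [26, 34, 31, 44]
t=62: [34, 26, 23, 32]
t=63: [25, 35, 32, 23]
t=64: [35, 25, 22, 33]
t=65: [24, 36, 33, 22]
t=66: [36, 24, 21, 34]
t=67: [23, 37, 34, 21]
t=68: [37, 23, 20, 35]
t=69: [22, 38, 35, 20]
t=70: [38, 22, 19, 36]
t=71: [21, 39, 36, 19]
t=72: [39, 21, 18, 37]
t=73: [40, 40, 57, 39]
t=74: [19, 21, 38, 37]
t=75: [21, 20, 36, 38]
t=76: [20, 22, 37, 36]
t=77: [22, 21, 35, 37]
t=78: [21, 23, 36, 35]
t=79: [23, 22, 34, 36]
t=80: [22, 24, 35, 34]
t=81: [24, 23, 33, 35]
t=82: [23, 25, 34, 33]
t=83: [25, 24, 32, 34]
t=84: [24, 26, 33, 32]
t=85: [26, 25, 31, 33]
t=86: [25, 27, 32, 31]
t=87: [27, 26, 30, 32]
t=88: [26, 28, 31, 30]
t=89: [28, 27, 29, 31]
t=90: [27, 29, 31, 29]
t=91: [30, 27, 29, 32]
t=92: [28, 32, 34, 30]
t=93: [37, 32, 34, 39]
t=94: [45, 51, 53, 47]
t=95: [31, 24, 26, 33]
t=96: [23, 31, 33, 25]
t=97: [30, 21, 23, 32]
t=98: [16, 26, 28, 18]
t=99: [32, 44, 46, 34]
t=100: [24, 33, 34, 25]
t=101: [34, 24, 25, 35]
t=102: [25, 36, 37, 26]
t=103: [41, 29, 30, 42]
t=104: [23, 14, 14, 23]
t=105: [35, 22, 22, 35]
t=106: [21, 35, 35, 21]
t=107: [34, 19, 19, 34]
t=108: [14, 30, 30, 14]
t=109: [37, 41, 41, 37]
t=110: [20, 38, 38, 20]
t=111: [39, 20, 20, 39]
t=112: [21, 41, 41, 21]
t=113: [5, 5, 5, 5]
t=114: [19, 19, 19, 19]
t=115: [0, 0, 0, 0]
t=116: [4, 4, 4, 4]
t=117: [16, 16, 16, 16]
t=118: [52, 52, 52, 52]
t=119: [38, 38, 38, 38]
t=120: [57, 57, 57, 57]
t=121: [53, 53, 53, 53]
t=122: [41, 41, 41, 41]
t=123: [5, 5, 5, 5]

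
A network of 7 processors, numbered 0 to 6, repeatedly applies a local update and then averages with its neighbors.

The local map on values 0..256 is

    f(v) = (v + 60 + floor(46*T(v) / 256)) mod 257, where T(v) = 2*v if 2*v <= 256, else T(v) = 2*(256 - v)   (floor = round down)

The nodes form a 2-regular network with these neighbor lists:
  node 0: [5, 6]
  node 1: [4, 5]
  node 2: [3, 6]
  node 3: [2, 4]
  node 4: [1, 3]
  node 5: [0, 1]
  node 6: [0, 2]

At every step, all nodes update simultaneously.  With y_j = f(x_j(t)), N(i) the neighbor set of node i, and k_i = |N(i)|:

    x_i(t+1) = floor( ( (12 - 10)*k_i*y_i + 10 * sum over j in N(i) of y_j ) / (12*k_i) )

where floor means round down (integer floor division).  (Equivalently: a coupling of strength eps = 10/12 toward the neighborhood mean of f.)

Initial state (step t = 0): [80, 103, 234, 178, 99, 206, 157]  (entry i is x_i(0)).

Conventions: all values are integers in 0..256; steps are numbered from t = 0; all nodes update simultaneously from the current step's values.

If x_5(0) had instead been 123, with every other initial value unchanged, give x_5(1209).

Simulating step by step:
t=0: [80, 103, 234, 178, 99, 123, 157]
t=1: [227, 208, 116, 100, 119, 191, 130]
t=2: [111, 103, 215, 215, 129, 31, 146]
t=3: [179, 173, 120, 116, 135, 187, 141]
t=4: [108, 105, 228, 228, 132, 8, 137]
t=5: [163, 161, 123, 122, 140, 181, 142]
t=6: [147, 147, 232, 232, 240, 214, 241]
t=7: [74, 74, 45, 45, 128, 210, 128]
t=8: [136, 136, 168, 168, 156, 138, 156]
t=9: [244, 244, 105, 105, 142, 239, 142]
t=10: [129, 129, 218, 218, 145, 50, 145]
t=11: [193, 193, 121, 121, 152, 216, 152]
t=12: [120, 120, 234, 234, 142, 20, 142]
t=13: [174, 174, 126, 126, 151, 200, 151]
t=14: [113, 113, 238, 238, 140, 8, 140]
t=15: [165, 165, 127, 127, 148, 189, 148]
t=16: [109, 109, 237, 237, 137, 2, 137]
t=17: [160, 160, 126, 126, 145, 183, 145]
t=18: [149, 149, 236, 236, 242, 213, 242]
t=19: [74, 74, 47, 47, 130, 211, 130]
t=20: [137, 137, 169, 169, 157, 138, 157]
t=21: [244, 244, 106, 106, 142, 239, 142]
t=22: [129, 129, 219, 219, 146, 50, 146]
t=23: [194, 194, 122, 122, 152, 216, 152]
t=24: [120, 120, 235, 235, 143, 21, 143]
t=25: [175, 175, 127, 127, 152, 200, 152]
t=26: [114, 114, 239, 239, 141, 9, 141]
t=27: [166, 166, 128, 128, 149, 190, 149]
t=28: [109, 109, 239, 239, 139, 3, 139]
t=29: [161, 161, 128, 128, 146, 184, 146]
t=30: [149, 149, 238, 238, 244, 214, 244]
t=31: [75, 75, 48, 48, 131, 211, 131]
t=32: [137, 137, 170, 170, 158, 139, 158]
t=33: [245, 245, 107, 107, 143, 239, 143]
t=34: [129, 129, 220, 220, 147, 50, 147]
t=35: [194, 194, 122, 122, 153, 216, 153]
t=36: [121, 121, 235, 235, 143, 21, 143]
t=37: [175, 175, 127, 127, 152, 201, 152]
t=38: [114, 114, 239, 239, 141, 9, 141]

Answer: x_5(1209) = 239
Key observation: The state at step 26, [114, 114, 239, 239, 141, 9, 141], reappears at step 38: the system is in a cycle of period 12 from step 26 on.  Therefore the state at step 1209 equals the state at step 26 + ((1209 - 26) mod 12) = 33, which is [245, 245, 107, 107, 143, 239, 143].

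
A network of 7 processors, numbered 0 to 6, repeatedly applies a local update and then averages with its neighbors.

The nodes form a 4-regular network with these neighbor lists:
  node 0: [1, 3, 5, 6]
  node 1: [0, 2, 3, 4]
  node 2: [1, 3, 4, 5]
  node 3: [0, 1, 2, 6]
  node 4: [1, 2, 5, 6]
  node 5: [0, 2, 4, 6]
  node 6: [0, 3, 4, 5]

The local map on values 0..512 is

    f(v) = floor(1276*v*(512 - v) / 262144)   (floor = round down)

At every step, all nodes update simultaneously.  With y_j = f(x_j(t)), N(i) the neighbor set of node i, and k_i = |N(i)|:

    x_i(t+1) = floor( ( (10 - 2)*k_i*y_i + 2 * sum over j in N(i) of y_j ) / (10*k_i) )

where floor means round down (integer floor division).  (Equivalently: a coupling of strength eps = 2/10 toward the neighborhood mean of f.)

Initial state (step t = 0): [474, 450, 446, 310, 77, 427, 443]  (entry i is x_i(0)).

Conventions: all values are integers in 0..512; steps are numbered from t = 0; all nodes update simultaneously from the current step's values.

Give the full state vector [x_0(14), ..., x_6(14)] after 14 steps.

Answer: [306, 306, 306, 306, 306, 306, 306]

Derivation:
t=0: [474, 450, 446, 310, 77, 427, 443]
t=1: [107, 142, 153, 268, 160, 167, 154]
t=2: [224, 257, 269, 304, 272, 274, 268]
t=3: [314, 317, 317, 309, 317, 316, 317]
t=4: [301, 300, 300, 304, 300, 300, 300]
t=5: [308, 308, 308, 307, 309, 309, 308]
t=6: [305, 305, 305, 305, 305, 305, 305]
t=7: [307, 307, 307, 307, 307, 307, 307]
t=8: [306, 306, 306, 306, 306, 306, 306]
t=9: [306, 306, 306, 306, 306, 306, 306]
t=10: [306, 306, 306, 306, 306, 306, 306]
t=11: [306, 306, 306, 306, 306, 306, 306]
t=12: [306, 306, 306, 306, 306, 306, 306]
t=13: [306, 306, 306, 306, 306, 306, 306]
t=14: [306, 306, 306, 306, 306, 306, 306]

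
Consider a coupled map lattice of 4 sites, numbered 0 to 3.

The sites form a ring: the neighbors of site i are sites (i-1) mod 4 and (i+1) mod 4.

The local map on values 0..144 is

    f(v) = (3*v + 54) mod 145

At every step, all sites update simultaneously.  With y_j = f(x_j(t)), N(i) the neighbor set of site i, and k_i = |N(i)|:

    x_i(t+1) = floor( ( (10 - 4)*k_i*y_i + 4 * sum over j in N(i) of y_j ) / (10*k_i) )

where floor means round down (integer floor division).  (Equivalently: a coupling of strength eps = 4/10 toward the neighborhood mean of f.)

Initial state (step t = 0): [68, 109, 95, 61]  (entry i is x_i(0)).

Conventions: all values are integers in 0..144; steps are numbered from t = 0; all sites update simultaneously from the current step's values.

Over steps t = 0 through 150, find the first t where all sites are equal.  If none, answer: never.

Simulating step by step:
t=0: [68, 109, 95, 61]  (not all equal)
t=1: [104, 87, 66, 87]  (not all equal)
t=2: [55, 51, 74, 51]  (not all equal)
t=3: [69, 78, 103, 78]  (not all equal)
t=4: [126, 123, 101, 123]  (not all equal)
t=5: [138, 121, 93, 121]  (not all equal)
t=6: [70, 91, 76, 91]  (not all equal)
t=7: [86, 73, 97, 73]  (not all equal)
t=8: [64, 92, 84, 92]  (not all equal)
t=9: [76, 47, 25, 47]  (not all equal)
t=10: [102, 83, 97, 83]  (not all equal)
t=11: [47, 32, 38, 32]  (not all equal)
t=12: [32, 17, 15, 17]  (not all equal)
t=13: [45, 83, 101, 83]  (not all equal)
t=14: [31, 30, 45, 30]  (not all equal)
t=15: [58, 95, 84, 95]  (not all equal)
t=16: [69, 49, 29, 49]  (not all equal)
t=17: [92, 85, 107, 85]  (not all equal)
t=18: [31, 36, 58, 36]  (not all equal)
t=19: [8, 27, 56, 27]  (not all equal)
t=20: [100, 112, 100, 112]  (not all equal)
t=21: [78, 85, 78, 85]  (not all equal)
t=22: [93, 68, 93, 68]  (not all equal)
t=23: [71, 85, 71, 85]  (not all equal)
t=24: [80, 60, 80, 60]  (not all equal)
t=25: [38, 55, 38, 55]  (not all equal)
t=26: [43, 53, 43, 53]  (not all equal)
t=27: [50, 56, 50, 56]  (not all equal)
t=28: [66, 69, 66, 69]  (not all equal)
t=29: [110, 112, 110, 112]  (not all equal)
t=30: [96, 97, 96, 97]  (not all equal)
t=31: [53, 53, 53, 53]  (all equal)

Answer: 31
Key observation: Synchronization is absorbing here: once all sites are equal they stay equal, and step 31 is the first all-equal step.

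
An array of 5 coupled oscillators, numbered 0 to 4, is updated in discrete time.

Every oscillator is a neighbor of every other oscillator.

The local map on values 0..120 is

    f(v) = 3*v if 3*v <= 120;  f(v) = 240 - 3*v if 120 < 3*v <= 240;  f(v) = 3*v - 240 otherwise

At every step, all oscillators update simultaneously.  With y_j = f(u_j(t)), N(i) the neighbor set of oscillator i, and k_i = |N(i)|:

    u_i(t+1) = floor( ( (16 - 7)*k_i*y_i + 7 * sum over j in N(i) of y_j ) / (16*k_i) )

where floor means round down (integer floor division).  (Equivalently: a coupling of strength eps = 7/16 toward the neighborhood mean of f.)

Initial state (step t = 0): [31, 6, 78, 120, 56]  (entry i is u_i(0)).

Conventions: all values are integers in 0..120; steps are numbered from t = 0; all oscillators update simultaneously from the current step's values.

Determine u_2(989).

Simulating step by step:
t=0: [31, 6, 78, 120, 56]
t=1: [75, 41, 36, 88, 66]
t=2: [40, 86, 82, 44, 52]
t=3: [91, 44, 39, 85, 74]
t=4: [46, 80, 84, 38, 39]
t=5: [83, 37, 43, 89, 90]
t=6: [35, 81, 81, 43, 45]
t=7: [83, 37, 37, 86, 83]
t=8: [32, 78, 78, 36, 32]
t=9: [77, 36, 36, 83, 77]
t=10: [30, 75, 75, 30, 30]
t=11: [73, 39, 39, 73, 73]
t=12: [42, 85, 85, 42, 42]
t=13: [92, 47, 47, 92, 92]
t=14: [49, 78, 78, 49, 49]
t=15: [73, 34, 34, 73, 73]
t=16: [38, 75, 75, 38, 38]
t=17: [92, 47, 47, 92, 92]

Answer: u_2(989) = 47
Key observation: The state at step 13, [92, 47, 47, 92, 92], reappears at step 17: the system is in a cycle of period 4 from step 13 on.  Therefore the state at step 989 equals the state at step 13 + ((989 - 13) mod 4) = 13, which is [92, 47, 47, 92, 92].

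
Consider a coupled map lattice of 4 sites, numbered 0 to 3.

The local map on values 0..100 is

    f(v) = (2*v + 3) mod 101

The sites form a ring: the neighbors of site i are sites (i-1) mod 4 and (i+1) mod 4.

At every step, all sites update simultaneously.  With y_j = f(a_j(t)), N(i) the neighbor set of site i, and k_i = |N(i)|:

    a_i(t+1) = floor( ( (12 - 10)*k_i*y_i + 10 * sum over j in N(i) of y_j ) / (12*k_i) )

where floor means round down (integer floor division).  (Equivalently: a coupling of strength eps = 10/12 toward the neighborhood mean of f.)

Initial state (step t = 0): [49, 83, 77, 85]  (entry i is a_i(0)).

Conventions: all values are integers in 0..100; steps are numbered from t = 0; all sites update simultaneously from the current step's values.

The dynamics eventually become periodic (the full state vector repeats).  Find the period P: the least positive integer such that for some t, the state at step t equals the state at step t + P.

Answer: 4
Key observation: The state at step 46, [44, 52, 44, 52], reappears at step 50 — and no state repeats earlier — so the cycle the system enters has period 4.

Derivation:
t=0: [49, 83, 77, 85]
t=1: [58, 34, 67, 35]
t=2: [63, 34, 66, 34]
t=3: [63, 37, 64, 37]
t=4: [68, 37, 69, 37]
t=5: [70, 45, 70, 45]
t=6: [84, 50, 84, 50]
t=7: [13, 58, 13, 58]
t=8: [19, 27, 19, 27]
t=9: [54, 43, 54, 43]
t=10: [75, 23, 75, 23]
t=11: [49, 51, 49, 51]
t=12: [3, 0, 3, 0]
t=13: [4, 8, 4, 8]
t=14: [17, 12, 17, 12]
t=15: [28, 35, 28, 35]
t=16: [70, 61, 70, 61]
t=17: [27, 39, 27, 39]
t=18: [77, 61, 77, 61]
t=19: [29, 50, 29, 50]
t=20: [11, 51, 11, 51]
t=21: [7, 21, 7, 21]
t=22: [40, 21, 40, 21]
t=23: [51, 76, 51, 76]
t=24: [45, 12, 45, 12]
t=25: [38, 82, 38, 82]
t=26: [68, 76, 68, 76]
t=27: [51, 40, 51, 40]
t=28: [69, 17, 69, 17]
t=29: [37, 39, 37, 39]
t=30: [80, 77, 80, 77]
t=31: [57, 61, 57, 61]
t=32: [22, 17, 22, 17]
t=33: [38, 45, 38, 45]
t=34: [90, 81, 90, 81]
t=35: [67, 79, 67, 79]
t=36: [56, 40, 56, 40]
t=37: [71, 25, 71, 25]
t=38: [51, 45, 51, 45]
t=39: [78, 18, 78, 18]
t=40: [42, 54, 42, 54]
t=41: [22, 74, 22, 74]
t=42: [49, 47, 49, 47]
t=43: [80, 16, 80, 16]
t=44: [39, 57, 39, 57]
t=45: [26, 70, 26, 70]
t=46: [44, 52, 44, 52]
t=47: [20, 76, 20, 76]
t=48: [52, 44, 52, 44]
t=49: [76, 20, 76, 20]
t=50: [44, 52, 44, 52]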